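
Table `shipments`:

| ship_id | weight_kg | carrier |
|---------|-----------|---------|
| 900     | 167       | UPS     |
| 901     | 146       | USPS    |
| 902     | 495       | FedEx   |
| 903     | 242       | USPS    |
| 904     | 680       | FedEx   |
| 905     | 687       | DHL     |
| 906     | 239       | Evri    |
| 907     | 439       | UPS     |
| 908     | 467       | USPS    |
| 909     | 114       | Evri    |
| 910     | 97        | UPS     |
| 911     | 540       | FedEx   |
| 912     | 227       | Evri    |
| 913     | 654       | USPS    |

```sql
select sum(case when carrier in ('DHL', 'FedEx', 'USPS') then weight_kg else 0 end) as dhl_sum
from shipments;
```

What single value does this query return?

3911

ship_id=900: ✗
ship_id=901: ✓ → 146
ship_id=902: ✓ → 495
ship_id=903: ✓ → 242
ship_id=904: ✓ → 680
ship_id=905: ✓ → 687
ship_id=906: ✗
ship_id=907: ✗
ship_id=908: ✓ → 467
ship_id=909: ✗
ship_id=910: ✗
ship_id=911: ✓ → 540
ship_id=912: ✗
ship_id=913: ✓ → 654
dhl_sum = 146 + 495 + 242 + 680 + 687 + 467 + 540 + 654 = 3911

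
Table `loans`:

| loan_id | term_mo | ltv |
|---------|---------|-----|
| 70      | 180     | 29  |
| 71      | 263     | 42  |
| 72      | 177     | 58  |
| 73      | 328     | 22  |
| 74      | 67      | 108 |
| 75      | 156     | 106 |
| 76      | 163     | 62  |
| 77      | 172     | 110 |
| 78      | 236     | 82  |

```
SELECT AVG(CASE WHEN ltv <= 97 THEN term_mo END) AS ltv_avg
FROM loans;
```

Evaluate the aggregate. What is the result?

loan_id=70: ✓ → 180
loan_id=71: ✓ → 263
loan_id=72: ✓ → 177
loan_id=73: ✓ → 328
loan_id=74: ✗
loan_id=75: ✗
loan_id=76: ✓ → 163
loan_id=77: ✗
loan_id=78: ✓ → 236
ltv_avg = (180 + 263 + 177 + 328 + 163 + 236) / 6 = 224.5

224.5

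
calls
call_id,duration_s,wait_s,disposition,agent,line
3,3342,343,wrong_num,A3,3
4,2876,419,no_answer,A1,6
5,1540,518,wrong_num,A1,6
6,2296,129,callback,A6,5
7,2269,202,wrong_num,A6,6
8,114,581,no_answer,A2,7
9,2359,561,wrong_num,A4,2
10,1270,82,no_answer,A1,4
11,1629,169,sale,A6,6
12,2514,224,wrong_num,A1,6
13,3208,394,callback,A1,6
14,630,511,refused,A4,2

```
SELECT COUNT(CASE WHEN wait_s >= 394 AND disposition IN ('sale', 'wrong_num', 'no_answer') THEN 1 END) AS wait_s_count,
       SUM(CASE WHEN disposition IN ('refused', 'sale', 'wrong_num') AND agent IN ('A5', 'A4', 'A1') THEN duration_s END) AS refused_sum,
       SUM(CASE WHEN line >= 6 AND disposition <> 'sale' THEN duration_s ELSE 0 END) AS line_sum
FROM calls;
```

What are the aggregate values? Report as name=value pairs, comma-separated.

wait_s_count=4, refused_sum=7043, line_sum=12521

[wait_s_count: wait_s >= 394 AND disposition IN ('sale', 'wrong_num', 'no_answer')]
call_id=3: ✗
call_id=4: ✓ → 1
call_id=5: ✓ → 1
call_id=6: ✗
call_id=7: ✗
call_id=8: ✓ → 1
call_id=9: ✓ → 1
call_id=10: ✗
call_id=11: ✗
call_id=12: ✗
call_id=13: ✗
call_id=14: ✗
wait_s_count = COUNT(1, 1, 1, 1) = 4
—
[refused_sum: disposition IN ('refused', 'sale', 'wrong_num') AND agent IN ('A5', 'A4', 'A1')]
call_id=3: ✗
call_id=4: ✗
call_id=5: ✓ → 1540
call_id=6: ✗
call_id=7: ✗
call_id=8: ✗
call_id=9: ✓ → 2359
call_id=10: ✗
call_id=11: ✗
call_id=12: ✓ → 2514
call_id=13: ✗
call_id=14: ✓ → 630
refused_sum = 1540 + 2359 + 2514 + 630 = 7043
—
[line_sum: line >= 6 AND disposition <> 'sale']
call_id=3: ✗
call_id=4: ✓ → 2876
call_id=5: ✓ → 1540
call_id=6: ✗
call_id=7: ✓ → 2269
call_id=8: ✓ → 114
call_id=9: ✗
call_id=10: ✗
call_id=11: ✗
call_id=12: ✓ → 2514
call_id=13: ✓ → 3208
call_id=14: ✗
line_sum = 2876 + 1540 + 2269 + 114 + 2514 + 3208 = 12521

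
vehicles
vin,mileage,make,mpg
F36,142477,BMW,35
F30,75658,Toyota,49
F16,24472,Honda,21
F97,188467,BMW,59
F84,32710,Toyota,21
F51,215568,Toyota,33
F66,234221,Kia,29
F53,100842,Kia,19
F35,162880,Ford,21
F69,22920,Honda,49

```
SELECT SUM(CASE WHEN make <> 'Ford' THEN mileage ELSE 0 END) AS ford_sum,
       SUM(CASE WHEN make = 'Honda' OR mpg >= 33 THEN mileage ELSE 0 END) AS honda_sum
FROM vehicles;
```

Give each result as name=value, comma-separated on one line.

[ford_sum: make <> 'Ford']
vin=F36: ✓ → 142477
vin=F30: ✓ → 75658
vin=F16: ✓ → 24472
vin=F97: ✓ → 188467
vin=F84: ✓ → 32710
vin=F51: ✓ → 215568
vin=F66: ✓ → 234221
vin=F53: ✓ → 100842
vin=F35: ✗
vin=F69: ✓ → 22920
ford_sum = 142477 + 75658 + 24472 + 188467 + 32710 + 215568 + 234221 + 100842 + 22920 = 1037335
—
[honda_sum: make = 'Honda' OR mpg >= 33]
vin=F36: ✓ → 142477
vin=F30: ✓ → 75658
vin=F16: ✓ → 24472
vin=F97: ✓ → 188467
vin=F84: ✗
vin=F51: ✓ → 215568
vin=F66: ✗
vin=F53: ✗
vin=F35: ✗
vin=F69: ✓ → 22920
honda_sum = 142477 + 75658 + 24472 + 188467 + 215568 + 22920 = 669562

ford_sum=1037335, honda_sum=669562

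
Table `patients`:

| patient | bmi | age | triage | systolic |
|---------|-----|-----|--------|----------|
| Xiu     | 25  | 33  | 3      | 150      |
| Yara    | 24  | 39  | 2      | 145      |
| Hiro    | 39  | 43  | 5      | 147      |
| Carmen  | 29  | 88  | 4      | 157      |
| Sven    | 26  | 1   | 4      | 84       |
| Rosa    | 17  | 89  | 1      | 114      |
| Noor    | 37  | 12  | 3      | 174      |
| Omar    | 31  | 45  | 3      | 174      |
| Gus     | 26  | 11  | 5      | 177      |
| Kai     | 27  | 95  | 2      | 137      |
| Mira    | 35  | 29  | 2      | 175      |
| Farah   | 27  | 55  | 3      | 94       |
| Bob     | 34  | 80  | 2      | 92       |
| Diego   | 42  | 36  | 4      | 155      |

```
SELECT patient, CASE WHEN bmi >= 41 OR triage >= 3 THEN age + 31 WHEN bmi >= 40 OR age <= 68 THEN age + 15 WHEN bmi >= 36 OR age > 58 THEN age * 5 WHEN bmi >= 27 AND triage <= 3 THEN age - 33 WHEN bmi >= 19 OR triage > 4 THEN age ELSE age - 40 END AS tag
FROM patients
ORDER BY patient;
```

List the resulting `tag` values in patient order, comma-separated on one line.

patient=Bob: bmi >= 36 OR age > 58 → 400
patient=Carmen: bmi >= 41 OR triage >= 3 → 119
patient=Diego: bmi >= 41 OR triage >= 3 → 67
patient=Farah: bmi >= 41 OR triage >= 3 → 86
patient=Gus: bmi >= 41 OR triage >= 3 → 42
patient=Hiro: bmi >= 41 OR triage >= 3 → 74
patient=Kai: bmi >= 36 OR age > 58 → 475
patient=Mira: bmi >= 40 OR age <= 68 → 44
patient=Noor: bmi >= 41 OR triage >= 3 → 43
patient=Omar: bmi >= 41 OR triage >= 3 → 76
patient=Rosa: bmi >= 36 OR age > 58 → 445
patient=Sven: bmi >= 41 OR triage >= 3 → 32
patient=Xiu: bmi >= 41 OR triage >= 3 → 64
patient=Yara: bmi >= 40 OR age <= 68 → 54

400, 119, 67, 86, 42, 74, 475, 44, 43, 76, 445, 32, 64, 54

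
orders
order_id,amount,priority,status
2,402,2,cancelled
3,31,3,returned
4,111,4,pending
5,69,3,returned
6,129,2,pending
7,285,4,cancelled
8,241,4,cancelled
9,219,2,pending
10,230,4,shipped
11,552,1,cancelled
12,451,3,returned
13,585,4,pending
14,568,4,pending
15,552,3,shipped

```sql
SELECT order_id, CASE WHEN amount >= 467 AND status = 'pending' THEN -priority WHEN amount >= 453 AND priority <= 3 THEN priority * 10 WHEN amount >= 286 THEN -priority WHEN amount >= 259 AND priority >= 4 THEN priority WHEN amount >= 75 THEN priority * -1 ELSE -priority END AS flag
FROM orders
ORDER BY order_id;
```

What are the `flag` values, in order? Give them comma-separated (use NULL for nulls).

order_id=2: amount >= 286 → -2
order_id=3: ELSE → -3
order_id=4: amount >= 75 → -4
order_id=5: ELSE → -3
order_id=6: amount >= 75 → -2
order_id=7: amount >= 259 AND priority >= 4 → 4
order_id=8: amount >= 75 → -4
order_id=9: amount >= 75 → -2
order_id=10: amount >= 75 → -4
order_id=11: amount >= 453 AND priority <= 3 → 10
order_id=12: amount >= 286 → -3
order_id=13: amount >= 467 AND status = 'pending' → -4
order_id=14: amount >= 467 AND status = 'pending' → -4
order_id=15: amount >= 453 AND priority <= 3 → 30

-2, -3, -4, -3, -2, 4, -4, -2, -4, 10, -3, -4, -4, 30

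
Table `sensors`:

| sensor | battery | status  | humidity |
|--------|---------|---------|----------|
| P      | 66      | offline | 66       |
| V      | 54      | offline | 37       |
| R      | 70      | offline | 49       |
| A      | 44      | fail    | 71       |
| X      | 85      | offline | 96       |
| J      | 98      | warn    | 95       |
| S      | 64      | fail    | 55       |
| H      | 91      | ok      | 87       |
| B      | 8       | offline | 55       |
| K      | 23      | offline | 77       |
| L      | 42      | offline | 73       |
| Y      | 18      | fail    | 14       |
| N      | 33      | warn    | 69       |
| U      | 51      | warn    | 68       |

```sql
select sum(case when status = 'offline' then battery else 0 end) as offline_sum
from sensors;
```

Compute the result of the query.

sensor=P: ✓ → 66
sensor=V: ✓ → 54
sensor=R: ✓ → 70
sensor=A: ✗
sensor=X: ✓ → 85
sensor=J: ✗
sensor=S: ✗
sensor=H: ✗
sensor=B: ✓ → 8
sensor=K: ✓ → 23
sensor=L: ✓ → 42
sensor=Y: ✗
sensor=N: ✗
sensor=U: ✗
offline_sum = 66 + 54 + 70 + 85 + 8 + 23 + 42 = 348

348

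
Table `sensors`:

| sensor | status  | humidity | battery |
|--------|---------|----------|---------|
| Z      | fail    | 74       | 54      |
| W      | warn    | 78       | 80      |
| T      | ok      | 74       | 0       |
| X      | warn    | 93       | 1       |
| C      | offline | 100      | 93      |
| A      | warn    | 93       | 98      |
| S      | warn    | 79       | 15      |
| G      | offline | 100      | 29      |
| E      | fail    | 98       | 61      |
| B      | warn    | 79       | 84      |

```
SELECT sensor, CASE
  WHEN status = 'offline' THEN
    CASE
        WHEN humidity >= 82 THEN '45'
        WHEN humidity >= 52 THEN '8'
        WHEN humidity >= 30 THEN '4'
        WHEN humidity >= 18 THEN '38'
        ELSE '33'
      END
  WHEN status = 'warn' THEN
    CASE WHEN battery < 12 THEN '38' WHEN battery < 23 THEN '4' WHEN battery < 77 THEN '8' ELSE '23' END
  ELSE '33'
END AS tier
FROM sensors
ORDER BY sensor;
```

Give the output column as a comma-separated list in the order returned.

23, 23, 45, 33, 45, 4, 33, 23, 38, 33

sensor=A: status='warn' → inner[ELSE] → 23
sensor=B: status='warn' → inner[ELSE] → 23
sensor=C: status='offline' → inner[humidity >= 82] → 45
sensor=E: status='fail' → outer ELSE → 33
sensor=G: status='offline' → inner[humidity >= 82] → 45
sensor=S: status='warn' → inner[battery < 23] → 4
sensor=T: status='ok' → outer ELSE → 33
sensor=W: status='warn' → inner[ELSE] → 23
sensor=X: status='warn' → inner[battery < 12] → 38
sensor=Z: status='fail' → outer ELSE → 33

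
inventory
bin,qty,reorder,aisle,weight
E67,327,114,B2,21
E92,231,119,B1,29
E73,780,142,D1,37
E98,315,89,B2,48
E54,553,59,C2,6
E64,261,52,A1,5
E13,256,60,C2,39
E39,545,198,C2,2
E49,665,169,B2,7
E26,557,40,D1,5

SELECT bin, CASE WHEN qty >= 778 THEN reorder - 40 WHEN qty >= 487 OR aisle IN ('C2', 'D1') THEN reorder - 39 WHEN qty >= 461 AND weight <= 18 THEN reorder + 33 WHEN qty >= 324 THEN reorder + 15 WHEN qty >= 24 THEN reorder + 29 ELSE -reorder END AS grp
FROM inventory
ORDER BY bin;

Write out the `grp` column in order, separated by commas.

21, 1, 159, 130, 20, 81, 129, 102, 148, 118

bin=E13: qty >= 487 OR aisle IN ('C2', 'D1') → 21
bin=E26: qty >= 487 OR aisle IN ('C2', 'D1') → 1
bin=E39: qty >= 487 OR aisle IN ('C2', 'D1') → 159
bin=E49: qty >= 487 OR aisle IN ('C2', 'D1') → 130
bin=E54: qty >= 487 OR aisle IN ('C2', 'D1') → 20
bin=E64: qty >= 24 → 81
bin=E67: qty >= 324 → 129
bin=E73: qty >= 778 → 102
bin=E92: qty >= 24 → 148
bin=E98: qty >= 24 → 118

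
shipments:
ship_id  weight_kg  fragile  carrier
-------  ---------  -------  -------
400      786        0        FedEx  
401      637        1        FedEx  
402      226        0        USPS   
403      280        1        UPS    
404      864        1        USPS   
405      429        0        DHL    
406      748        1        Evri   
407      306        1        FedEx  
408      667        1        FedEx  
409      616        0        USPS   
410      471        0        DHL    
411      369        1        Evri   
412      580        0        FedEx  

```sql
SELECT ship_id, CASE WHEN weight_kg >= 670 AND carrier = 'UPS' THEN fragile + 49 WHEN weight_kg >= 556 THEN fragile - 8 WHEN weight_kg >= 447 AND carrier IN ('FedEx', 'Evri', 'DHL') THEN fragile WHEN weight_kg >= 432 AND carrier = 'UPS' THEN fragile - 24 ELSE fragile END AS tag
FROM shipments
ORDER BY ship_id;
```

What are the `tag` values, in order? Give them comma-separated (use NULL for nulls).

-8, -7, 0, 1, -7, 0, -7, 1, -7, -8, 0, 1, -8

ship_id=400: weight_kg >= 556 → -8
ship_id=401: weight_kg >= 556 → -7
ship_id=402: ELSE → 0
ship_id=403: ELSE → 1
ship_id=404: weight_kg >= 556 → -7
ship_id=405: ELSE → 0
ship_id=406: weight_kg >= 556 → -7
ship_id=407: ELSE → 1
ship_id=408: weight_kg >= 556 → -7
ship_id=409: weight_kg >= 556 → -8
ship_id=410: weight_kg >= 447 AND carrier IN ('FedEx', 'Evri', 'DHL') → 0
ship_id=411: ELSE → 1
ship_id=412: weight_kg >= 556 → -8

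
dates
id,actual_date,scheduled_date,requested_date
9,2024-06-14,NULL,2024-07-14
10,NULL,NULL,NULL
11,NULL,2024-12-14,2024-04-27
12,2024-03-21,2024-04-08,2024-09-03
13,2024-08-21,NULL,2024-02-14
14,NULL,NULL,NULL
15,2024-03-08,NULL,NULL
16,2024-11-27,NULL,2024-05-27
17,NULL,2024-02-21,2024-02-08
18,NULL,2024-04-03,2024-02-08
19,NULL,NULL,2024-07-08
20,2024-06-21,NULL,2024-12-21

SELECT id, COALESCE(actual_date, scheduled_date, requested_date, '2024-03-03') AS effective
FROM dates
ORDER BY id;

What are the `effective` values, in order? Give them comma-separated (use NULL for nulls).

2024-06-14, 2024-03-03, 2024-12-14, 2024-03-21, 2024-08-21, 2024-03-03, 2024-03-08, 2024-11-27, 2024-02-21, 2024-04-03, 2024-07-08, 2024-06-21

id=9: actual_date=2024-06-14 → 2024-06-14
id=10: actual_date=NULL, scheduled_date=NULL, requested_date=NULL, → literal 2024-03-03 → 2024-03-03
id=11: actual_date=NULL, scheduled_date=2024-12-14 → 2024-12-14
id=12: actual_date=2024-03-21 → 2024-03-21
id=13: actual_date=2024-08-21 → 2024-08-21
id=14: actual_date=NULL, scheduled_date=NULL, requested_date=NULL, → literal 2024-03-03 → 2024-03-03
id=15: actual_date=2024-03-08 → 2024-03-08
id=16: actual_date=2024-11-27 → 2024-11-27
id=17: actual_date=NULL, scheduled_date=2024-02-21 → 2024-02-21
id=18: actual_date=NULL, scheduled_date=2024-04-03 → 2024-04-03
id=19: actual_date=NULL, scheduled_date=NULL, requested_date=2024-07-08 → 2024-07-08
id=20: actual_date=2024-06-21 → 2024-06-21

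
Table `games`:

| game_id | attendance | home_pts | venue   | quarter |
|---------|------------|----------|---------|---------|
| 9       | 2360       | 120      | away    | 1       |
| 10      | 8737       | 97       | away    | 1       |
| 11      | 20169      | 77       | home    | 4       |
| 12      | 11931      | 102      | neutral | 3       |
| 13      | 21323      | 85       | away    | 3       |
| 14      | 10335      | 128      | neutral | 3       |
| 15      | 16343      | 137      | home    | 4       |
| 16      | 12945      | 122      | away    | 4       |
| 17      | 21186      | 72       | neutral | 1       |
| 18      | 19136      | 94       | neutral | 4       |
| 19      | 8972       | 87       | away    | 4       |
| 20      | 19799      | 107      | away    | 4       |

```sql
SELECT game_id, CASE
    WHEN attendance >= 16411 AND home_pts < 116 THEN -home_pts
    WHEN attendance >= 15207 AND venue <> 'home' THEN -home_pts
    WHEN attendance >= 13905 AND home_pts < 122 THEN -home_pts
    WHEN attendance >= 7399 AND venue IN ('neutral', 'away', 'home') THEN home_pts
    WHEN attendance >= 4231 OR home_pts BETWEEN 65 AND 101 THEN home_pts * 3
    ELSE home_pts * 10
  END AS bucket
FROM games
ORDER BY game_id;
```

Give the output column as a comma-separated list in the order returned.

1200, 97, -77, 102, -85, 128, 137, 122, -72, -94, 87, -107

game_id=9: ELSE → 1200
game_id=10: attendance >= 7399 AND venue IN ('neutral', 'away', 'home') → 97
game_id=11: attendance >= 16411 AND home_pts < 116 → -77
game_id=12: attendance >= 7399 AND venue IN ('neutral', 'away', 'home') → 102
game_id=13: attendance >= 16411 AND home_pts < 116 → -85
game_id=14: attendance >= 7399 AND venue IN ('neutral', 'away', 'home') → 128
game_id=15: attendance >= 7399 AND venue IN ('neutral', 'away', 'home') → 137
game_id=16: attendance >= 7399 AND venue IN ('neutral', 'away', 'home') → 122
game_id=17: attendance >= 16411 AND home_pts < 116 → -72
game_id=18: attendance >= 16411 AND home_pts < 116 → -94
game_id=19: attendance >= 7399 AND venue IN ('neutral', 'away', 'home') → 87
game_id=20: attendance >= 16411 AND home_pts < 116 → -107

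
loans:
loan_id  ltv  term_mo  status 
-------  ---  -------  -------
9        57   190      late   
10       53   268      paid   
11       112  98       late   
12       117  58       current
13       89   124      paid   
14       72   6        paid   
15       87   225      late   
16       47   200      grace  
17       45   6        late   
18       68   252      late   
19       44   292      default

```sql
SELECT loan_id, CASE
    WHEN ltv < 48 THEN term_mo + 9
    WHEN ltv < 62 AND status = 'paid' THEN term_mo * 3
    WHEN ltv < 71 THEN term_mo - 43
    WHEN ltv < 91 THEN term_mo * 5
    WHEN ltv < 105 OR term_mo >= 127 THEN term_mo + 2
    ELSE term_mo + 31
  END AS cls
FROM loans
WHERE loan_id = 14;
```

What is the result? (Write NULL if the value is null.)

loan_id = 14: ltv=72, term_mo=6, status=paid.
ltv < 48 → false
ltv < 62 AND status = 'paid' → false
ltv < 71 → false
ltv < 91 → true → 30

30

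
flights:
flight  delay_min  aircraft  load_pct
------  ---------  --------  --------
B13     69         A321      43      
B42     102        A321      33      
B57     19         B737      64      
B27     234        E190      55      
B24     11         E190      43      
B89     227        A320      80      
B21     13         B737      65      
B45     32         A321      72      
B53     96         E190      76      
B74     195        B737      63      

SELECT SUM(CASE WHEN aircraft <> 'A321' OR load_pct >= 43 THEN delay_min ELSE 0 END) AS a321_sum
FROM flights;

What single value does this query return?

896

flight=B13: ✓ → 69
flight=B42: ✗
flight=B57: ✓ → 19
flight=B27: ✓ → 234
flight=B24: ✓ → 11
flight=B89: ✓ → 227
flight=B21: ✓ → 13
flight=B45: ✓ → 32
flight=B53: ✓ → 96
flight=B74: ✓ → 195
a321_sum = 69 + 19 + 234 + 11 + 227 + 13 + 32 + 96 + 195 = 896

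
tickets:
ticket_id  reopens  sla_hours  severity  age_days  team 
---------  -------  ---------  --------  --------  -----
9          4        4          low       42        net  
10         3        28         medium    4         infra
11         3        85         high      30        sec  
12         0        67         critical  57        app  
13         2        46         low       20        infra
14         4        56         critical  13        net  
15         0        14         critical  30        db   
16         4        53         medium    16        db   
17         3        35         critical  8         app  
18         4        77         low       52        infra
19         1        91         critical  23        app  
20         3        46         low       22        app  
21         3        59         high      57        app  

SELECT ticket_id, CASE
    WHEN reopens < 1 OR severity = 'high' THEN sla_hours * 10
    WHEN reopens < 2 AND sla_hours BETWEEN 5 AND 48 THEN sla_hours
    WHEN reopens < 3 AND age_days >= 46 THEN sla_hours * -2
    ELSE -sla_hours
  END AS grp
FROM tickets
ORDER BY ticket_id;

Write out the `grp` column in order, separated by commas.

-4, -28, 850, 670, -46, -56, 140, -53, -35, -77, -91, -46, 590

ticket_id=9: ELSE → -4
ticket_id=10: ELSE → -28
ticket_id=11: reopens < 1 OR severity = 'high' → 850
ticket_id=12: reopens < 1 OR severity = 'high' → 670
ticket_id=13: ELSE → -46
ticket_id=14: ELSE → -56
ticket_id=15: reopens < 1 OR severity = 'high' → 140
ticket_id=16: ELSE → -53
ticket_id=17: ELSE → -35
ticket_id=18: ELSE → -77
ticket_id=19: ELSE → -91
ticket_id=20: ELSE → -46
ticket_id=21: reopens < 1 OR severity = 'high' → 590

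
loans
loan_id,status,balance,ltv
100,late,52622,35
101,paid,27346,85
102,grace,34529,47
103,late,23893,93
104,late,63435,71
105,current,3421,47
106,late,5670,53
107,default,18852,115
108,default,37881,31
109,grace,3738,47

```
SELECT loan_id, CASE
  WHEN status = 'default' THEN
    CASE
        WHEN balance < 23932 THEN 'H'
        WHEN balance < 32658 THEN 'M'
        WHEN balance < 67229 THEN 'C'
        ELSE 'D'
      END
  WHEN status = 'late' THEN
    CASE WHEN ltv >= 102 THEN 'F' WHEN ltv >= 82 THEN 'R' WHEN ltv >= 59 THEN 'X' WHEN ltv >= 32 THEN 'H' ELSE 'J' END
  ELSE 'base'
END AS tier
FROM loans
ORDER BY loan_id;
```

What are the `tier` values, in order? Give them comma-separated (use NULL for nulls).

H, base, base, R, X, base, H, H, C, base

loan_id=100: status='late' → inner[ltv >= 32] → H
loan_id=101: status='paid' → outer ELSE → base
loan_id=102: status='grace' → outer ELSE → base
loan_id=103: status='late' → inner[ltv >= 82] → R
loan_id=104: status='late' → inner[ltv >= 59] → X
loan_id=105: status='current' → outer ELSE → base
loan_id=106: status='late' → inner[ltv >= 32] → H
loan_id=107: status='default' → inner[balance < 23932] → H
loan_id=108: status='default' → inner[balance < 67229] → C
loan_id=109: status='grace' → outer ELSE → base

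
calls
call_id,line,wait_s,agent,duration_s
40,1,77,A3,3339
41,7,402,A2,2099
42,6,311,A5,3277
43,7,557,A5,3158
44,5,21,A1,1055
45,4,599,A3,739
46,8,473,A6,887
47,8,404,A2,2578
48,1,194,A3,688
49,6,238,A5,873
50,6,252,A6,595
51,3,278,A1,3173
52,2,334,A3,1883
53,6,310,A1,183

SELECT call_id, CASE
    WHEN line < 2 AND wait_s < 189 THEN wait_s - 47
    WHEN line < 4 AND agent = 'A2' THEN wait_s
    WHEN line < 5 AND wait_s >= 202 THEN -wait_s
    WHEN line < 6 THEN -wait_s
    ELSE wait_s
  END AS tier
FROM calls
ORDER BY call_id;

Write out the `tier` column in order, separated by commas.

30, 402, 311, 557, -21, -599, 473, 404, -194, 238, 252, -278, -334, 310

call_id=40: line < 2 AND wait_s < 189 → 30
call_id=41: ELSE → 402
call_id=42: ELSE → 311
call_id=43: ELSE → 557
call_id=44: line < 6 → -21
call_id=45: line < 5 AND wait_s >= 202 → -599
call_id=46: ELSE → 473
call_id=47: ELSE → 404
call_id=48: line < 6 → -194
call_id=49: ELSE → 238
call_id=50: ELSE → 252
call_id=51: line < 5 AND wait_s >= 202 → -278
call_id=52: line < 5 AND wait_s >= 202 → -334
call_id=53: ELSE → 310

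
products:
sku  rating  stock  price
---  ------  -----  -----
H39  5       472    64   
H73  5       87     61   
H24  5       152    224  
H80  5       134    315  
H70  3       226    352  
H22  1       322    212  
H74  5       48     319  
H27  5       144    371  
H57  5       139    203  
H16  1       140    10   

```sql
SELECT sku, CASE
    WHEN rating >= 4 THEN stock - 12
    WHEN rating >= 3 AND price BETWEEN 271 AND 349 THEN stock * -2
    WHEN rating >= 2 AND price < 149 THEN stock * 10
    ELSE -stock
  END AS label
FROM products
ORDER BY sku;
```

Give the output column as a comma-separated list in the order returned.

-140, -322, 140, 132, 460, 127, -226, 75, 36, 122

sku=H16: ELSE → -140
sku=H22: ELSE → -322
sku=H24: rating >= 4 → 140
sku=H27: rating >= 4 → 132
sku=H39: rating >= 4 → 460
sku=H57: rating >= 4 → 127
sku=H70: ELSE → -226
sku=H73: rating >= 4 → 75
sku=H74: rating >= 4 → 36
sku=H80: rating >= 4 → 122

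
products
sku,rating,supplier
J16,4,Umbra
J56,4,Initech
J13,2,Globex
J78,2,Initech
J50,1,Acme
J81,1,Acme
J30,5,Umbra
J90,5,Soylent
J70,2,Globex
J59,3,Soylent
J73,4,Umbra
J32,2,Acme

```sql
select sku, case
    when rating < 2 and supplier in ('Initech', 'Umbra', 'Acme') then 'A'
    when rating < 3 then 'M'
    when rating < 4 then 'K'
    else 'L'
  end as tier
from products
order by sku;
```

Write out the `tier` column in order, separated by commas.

M, L, L, M, A, L, K, M, L, M, A, L

sku=J13: rating < 3 → M
sku=J16: ELSE → L
sku=J30: ELSE → L
sku=J32: rating < 3 → M
sku=J50: rating < 2 and supplier in ('Initech', 'Umbra', 'Acme') → A
sku=J56: ELSE → L
sku=J59: rating < 4 → K
sku=J70: rating < 3 → M
sku=J73: ELSE → L
sku=J78: rating < 3 → M
sku=J81: rating < 2 and supplier in ('Initech', 'Umbra', 'Acme') → A
sku=J90: ELSE → L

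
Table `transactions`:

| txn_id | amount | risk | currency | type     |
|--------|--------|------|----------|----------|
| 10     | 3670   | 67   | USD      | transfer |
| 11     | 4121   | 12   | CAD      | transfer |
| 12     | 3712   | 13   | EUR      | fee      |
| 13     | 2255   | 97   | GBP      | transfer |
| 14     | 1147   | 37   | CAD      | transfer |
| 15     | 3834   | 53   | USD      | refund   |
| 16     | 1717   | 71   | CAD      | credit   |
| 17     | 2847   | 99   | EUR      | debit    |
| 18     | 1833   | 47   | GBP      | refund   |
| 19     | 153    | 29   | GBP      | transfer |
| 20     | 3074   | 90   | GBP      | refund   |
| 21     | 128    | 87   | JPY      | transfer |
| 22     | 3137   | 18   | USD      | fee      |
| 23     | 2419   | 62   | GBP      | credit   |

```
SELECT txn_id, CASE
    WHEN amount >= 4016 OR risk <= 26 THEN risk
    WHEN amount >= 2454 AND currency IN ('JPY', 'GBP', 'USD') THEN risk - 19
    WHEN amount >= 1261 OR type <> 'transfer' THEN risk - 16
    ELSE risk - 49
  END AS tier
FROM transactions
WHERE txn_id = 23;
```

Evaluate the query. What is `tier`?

txn_id = 23: amount=2419, risk=62, currency=GBP, type=credit.
amount >= 4016 OR risk <= 26 → false
amount >= 2454 AND currency IN ('JPY', 'GBP', 'USD') → false
amount >= 1261 OR type <> 'transfer' → true → 46

46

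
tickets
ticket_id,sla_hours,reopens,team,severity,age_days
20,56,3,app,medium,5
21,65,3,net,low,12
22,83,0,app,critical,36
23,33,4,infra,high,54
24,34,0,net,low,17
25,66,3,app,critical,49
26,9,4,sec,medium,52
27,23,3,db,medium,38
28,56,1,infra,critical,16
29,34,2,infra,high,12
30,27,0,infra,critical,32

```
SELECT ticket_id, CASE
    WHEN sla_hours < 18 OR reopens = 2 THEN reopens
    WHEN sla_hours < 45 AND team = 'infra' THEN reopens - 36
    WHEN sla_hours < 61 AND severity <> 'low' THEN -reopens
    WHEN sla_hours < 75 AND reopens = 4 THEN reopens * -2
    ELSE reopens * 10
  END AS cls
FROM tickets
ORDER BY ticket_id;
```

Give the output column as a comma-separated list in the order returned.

ticket_id=20: sla_hours < 61 AND severity <> 'low' → -3
ticket_id=21: ELSE → 30
ticket_id=22: ELSE → 0
ticket_id=23: sla_hours < 45 AND team = 'infra' → -32
ticket_id=24: ELSE → 0
ticket_id=25: ELSE → 30
ticket_id=26: sla_hours < 18 OR reopens = 2 → 4
ticket_id=27: sla_hours < 61 AND severity <> 'low' → -3
ticket_id=28: sla_hours < 61 AND severity <> 'low' → -1
ticket_id=29: sla_hours < 18 OR reopens = 2 → 2
ticket_id=30: sla_hours < 45 AND team = 'infra' → -36

-3, 30, 0, -32, 0, 30, 4, -3, -1, 2, -36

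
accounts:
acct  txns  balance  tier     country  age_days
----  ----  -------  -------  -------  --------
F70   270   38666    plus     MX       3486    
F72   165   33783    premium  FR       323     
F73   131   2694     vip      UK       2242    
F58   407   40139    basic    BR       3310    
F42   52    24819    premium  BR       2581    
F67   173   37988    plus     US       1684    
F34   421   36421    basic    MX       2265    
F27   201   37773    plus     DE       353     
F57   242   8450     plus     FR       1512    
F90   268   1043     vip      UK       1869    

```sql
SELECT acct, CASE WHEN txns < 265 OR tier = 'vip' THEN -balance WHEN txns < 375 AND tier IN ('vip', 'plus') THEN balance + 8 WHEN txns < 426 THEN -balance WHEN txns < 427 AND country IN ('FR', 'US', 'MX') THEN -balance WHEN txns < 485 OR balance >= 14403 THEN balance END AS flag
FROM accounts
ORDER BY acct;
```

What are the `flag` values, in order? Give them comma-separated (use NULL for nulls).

-37773, -36421, -24819, -8450, -40139, -37988, 38674, -33783, -2694, -1043

acct=F27: txns < 265 OR tier = 'vip' → -37773
acct=F34: txns < 426 → -36421
acct=F42: txns < 265 OR tier = 'vip' → -24819
acct=F57: txns < 265 OR tier = 'vip' → -8450
acct=F58: txns < 426 → -40139
acct=F67: txns < 265 OR tier = 'vip' → -37988
acct=F70: txns < 375 AND tier IN ('vip', 'plus') → 38674
acct=F72: txns < 265 OR tier = 'vip' → -33783
acct=F73: txns < 265 OR tier = 'vip' → -2694
acct=F90: txns < 265 OR tier = 'vip' → -1043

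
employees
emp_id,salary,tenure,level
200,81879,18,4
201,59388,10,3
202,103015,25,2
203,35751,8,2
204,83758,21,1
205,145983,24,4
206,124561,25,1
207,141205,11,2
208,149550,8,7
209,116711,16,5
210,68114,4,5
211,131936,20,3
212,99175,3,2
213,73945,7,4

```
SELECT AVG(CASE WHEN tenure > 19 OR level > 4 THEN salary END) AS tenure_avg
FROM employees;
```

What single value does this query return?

emp_id=200: ✗
emp_id=201: ✗
emp_id=202: ✓ → 103015
emp_id=203: ✗
emp_id=204: ✓ → 83758
emp_id=205: ✓ → 145983
emp_id=206: ✓ → 124561
emp_id=207: ✗
emp_id=208: ✓ → 149550
emp_id=209: ✓ → 116711
emp_id=210: ✓ → 68114
emp_id=211: ✓ → 131936
emp_id=212: ✗
emp_id=213: ✗
tenure_avg = (103015 + 83758 + 145983 + 124561 + 149550 + 116711 + 68114 + 131936) / 8 = 115453.5

115453.5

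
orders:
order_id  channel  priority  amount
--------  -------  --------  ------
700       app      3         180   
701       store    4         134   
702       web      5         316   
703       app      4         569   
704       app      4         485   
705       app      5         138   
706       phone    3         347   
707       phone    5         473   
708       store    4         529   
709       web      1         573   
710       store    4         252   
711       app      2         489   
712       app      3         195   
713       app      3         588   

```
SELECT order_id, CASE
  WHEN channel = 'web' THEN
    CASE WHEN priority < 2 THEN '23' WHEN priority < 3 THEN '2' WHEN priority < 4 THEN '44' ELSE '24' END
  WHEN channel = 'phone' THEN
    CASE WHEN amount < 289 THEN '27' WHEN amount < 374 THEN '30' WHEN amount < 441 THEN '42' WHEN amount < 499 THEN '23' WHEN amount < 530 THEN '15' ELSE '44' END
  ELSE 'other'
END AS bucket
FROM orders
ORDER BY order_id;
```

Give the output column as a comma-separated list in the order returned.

other, other, 24, other, other, other, 30, 23, other, 23, other, other, other, other

order_id=700: channel='app' → outer ELSE → other
order_id=701: channel='store' → outer ELSE → other
order_id=702: channel='web' → inner[ELSE] → 24
order_id=703: channel='app' → outer ELSE → other
order_id=704: channel='app' → outer ELSE → other
order_id=705: channel='app' → outer ELSE → other
order_id=706: channel='phone' → inner[amount < 374] → 30
order_id=707: channel='phone' → inner[amount < 499] → 23
order_id=708: channel='store' → outer ELSE → other
order_id=709: channel='web' → inner[priority < 2] → 23
order_id=710: channel='store' → outer ELSE → other
order_id=711: channel='app' → outer ELSE → other
order_id=712: channel='app' → outer ELSE → other
order_id=713: channel='app' → outer ELSE → other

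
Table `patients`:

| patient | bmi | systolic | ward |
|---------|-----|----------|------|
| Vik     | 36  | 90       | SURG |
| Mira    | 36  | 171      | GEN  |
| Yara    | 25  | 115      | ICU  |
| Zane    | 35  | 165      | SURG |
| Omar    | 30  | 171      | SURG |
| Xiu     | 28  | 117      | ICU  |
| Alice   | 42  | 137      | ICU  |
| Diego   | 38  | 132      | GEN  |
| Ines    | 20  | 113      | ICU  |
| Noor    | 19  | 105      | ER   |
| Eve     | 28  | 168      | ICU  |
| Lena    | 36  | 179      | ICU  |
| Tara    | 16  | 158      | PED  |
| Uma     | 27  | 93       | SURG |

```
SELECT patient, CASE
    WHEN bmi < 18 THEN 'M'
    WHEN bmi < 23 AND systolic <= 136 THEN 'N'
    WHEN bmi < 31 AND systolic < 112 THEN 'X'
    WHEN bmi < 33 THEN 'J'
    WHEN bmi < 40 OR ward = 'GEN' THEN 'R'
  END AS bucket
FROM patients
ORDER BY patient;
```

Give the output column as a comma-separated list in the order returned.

NULL, R, J, N, R, R, N, J, M, X, R, J, J, R

patient=Alice: (no match → NULL) → NULL
patient=Diego: bmi < 40 OR ward = 'GEN' → R
patient=Eve: bmi < 33 → J
patient=Ines: bmi < 23 AND systolic <= 136 → N
patient=Lena: bmi < 40 OR ward = 'GEN' → R
patient=Mira: bmi < 40 OR ward = 'GEN' → R
patient=Noor: bmi < 23 AND systolic <= 136 → N
patient=Omar: bmi < 33 → J
patient=Tara: bmi < 18 → M
patient=Uma: bmi < 31 AND systolic < 112 → X
patient=Vik: bmi < 40 OR ward = 'GEN' → R
patient=Xiu: bmi < 33 → J
patient=Yara: bmi < 33 → J
patient=Zane: bmi < 40 OR ward = 'GEN' → R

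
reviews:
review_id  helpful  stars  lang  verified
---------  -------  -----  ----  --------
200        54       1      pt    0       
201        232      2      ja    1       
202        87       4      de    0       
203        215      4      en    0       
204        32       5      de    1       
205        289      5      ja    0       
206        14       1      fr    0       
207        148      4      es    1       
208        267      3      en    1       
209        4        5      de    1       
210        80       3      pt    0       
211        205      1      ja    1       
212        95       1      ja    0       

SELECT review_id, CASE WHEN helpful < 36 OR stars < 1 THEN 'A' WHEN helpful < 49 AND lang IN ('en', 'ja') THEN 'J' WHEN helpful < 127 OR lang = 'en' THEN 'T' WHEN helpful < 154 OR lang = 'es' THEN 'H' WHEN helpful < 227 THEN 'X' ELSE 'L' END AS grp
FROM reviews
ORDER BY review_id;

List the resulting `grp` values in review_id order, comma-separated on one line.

T, L, T, T, A, L, A, H, T, A, T, X, T

review_id=200: helpful < 127 OR lang = 'en' → T
review_id=201: ELSE → L
review_id=202: helpful < 127 OR lang = 'en' → T
review_id=203: helpful < 127 OR lang = 'en' → T
review_id=204: helpful < 36 OR stars < 1 → A
review_id=205: ELSE → L
review_id=206: helpful < 36 OR stars < 1 → A
review_id=207: helpful < 154 OR lang = 'es' → H
review_id=208: helpful < 127 OR lang = 'en' → T
review_id=209: helpful < 36 OR stars < 1 → A
review_id=210: helpful < 127 OR lang = 'en' → T
review_id=211: helpful < 227 → X
review_id=212: helpful < 127 OR lang = 'en' → T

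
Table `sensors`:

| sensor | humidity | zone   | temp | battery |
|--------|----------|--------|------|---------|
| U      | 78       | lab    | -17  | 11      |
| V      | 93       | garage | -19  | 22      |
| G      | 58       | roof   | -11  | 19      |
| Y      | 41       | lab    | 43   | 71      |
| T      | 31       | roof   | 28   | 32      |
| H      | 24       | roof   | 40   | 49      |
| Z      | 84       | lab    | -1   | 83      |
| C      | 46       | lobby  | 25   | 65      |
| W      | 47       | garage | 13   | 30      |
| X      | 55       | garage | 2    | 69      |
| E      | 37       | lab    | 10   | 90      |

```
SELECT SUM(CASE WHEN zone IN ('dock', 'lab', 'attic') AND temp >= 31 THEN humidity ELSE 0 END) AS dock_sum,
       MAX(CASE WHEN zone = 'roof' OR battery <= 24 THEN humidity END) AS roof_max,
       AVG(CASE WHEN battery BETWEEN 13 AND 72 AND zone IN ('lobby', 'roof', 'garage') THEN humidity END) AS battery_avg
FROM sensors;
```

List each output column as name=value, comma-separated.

dock_sum=41, roof_max=93, battery_avg=50.5714285714

[dock_sum: zone IN ('dock', 'lab', 'attic') AND temp >= 31]
sensor=U: ✗
sensor=V: ✗
sensor=G: ✗
sensor=Y: ✓ → 41
sensor=T: ✗
sensor=H: ✗
sensor=Z: ✗
sensor=C: ✗
sensor=W: ✗
sensor=X: ✗
sensor=E: ✗
dock_sum = 41
—
[roof_max: zone = 'roof' OR battery <= 24]
sensor=U: ✓ → 78
sensor=V: ✓ → 93
sensor=G: ✓ → 58
sensor=Y: ✗
sensor=T: ✓ → 31
sensor=H: ✓ → 24
sensor=Z: ✗
sensor=C: ✗
sensor=W: ✗
sensor=X: ✗
sensor=E: ✗
roof_max = MAX(78, 93, 58, 31, 24) = 93
—
[battery_avg: battery BETWEEN 13 AND 72 AND zone IN ('lobby', 'roof', 'garage')]
sensor=U: ✗
sensor=V: ✓ → 93
sensor=G: ✓ → 58
sensor=Y: ✗
sensor=T: ✓ → 31
sensor=H: ✓ → 24
sensor=Z: ✗
sensor=C: ✓ → 46
sensor=W: ✓ → 47
sensor=X: ✓ → 55
sensor=E: ✗
battery_avg = (93 + 58 + 31 + 24 + 46 + 47 + 55) / 7 = 50.5714285714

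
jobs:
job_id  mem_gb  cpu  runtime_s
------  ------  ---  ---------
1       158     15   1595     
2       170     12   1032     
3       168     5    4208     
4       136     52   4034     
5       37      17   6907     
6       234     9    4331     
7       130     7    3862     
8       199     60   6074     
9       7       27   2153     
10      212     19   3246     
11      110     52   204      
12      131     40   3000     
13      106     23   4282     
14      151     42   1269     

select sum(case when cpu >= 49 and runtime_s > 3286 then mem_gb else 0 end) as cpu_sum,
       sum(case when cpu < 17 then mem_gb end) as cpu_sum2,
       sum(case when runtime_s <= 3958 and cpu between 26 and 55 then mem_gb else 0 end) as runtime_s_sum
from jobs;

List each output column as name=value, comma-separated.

cpu_sum=335, cpu_sum2=860, runtime_s_sum=399

[cpu_sum: cpu >= 49 and runtime_s > 3286]
job_id=1: ✗
job_id=2: ✗
job_id=3: ✗
job_id=4: ✓ → 136
job_id=5: ✗
job_id=6: ✗
job_id=7: ✗
job_id=8: ✓ → 199
job_id=9: ✗
job_id=10: ✗
job_id=11: ✗
job_id=12: ✗
job_id=13: ✗
job_id=14: ✗
cpu_sum = 136 + 199 = 335
—
[cpu_sum2: cpu < 17]
job_id=1: ✓ → 158
job_id=2: ✓ → 170
job_id=3: ✓ → 168
job_id=4: ✗
job_id=5: ✗
job_id=6: ✓ → 234
job_id=7: ✓ → 130
job_id=8: ✗
job_id=9: ✗
job_id=10: ✗
job_id=11: ✗
job_id=12: ✗
job_id=13: ✗
job_id=14: ✗
cpu_sum2 = 158 + 170 + 168 + 234 + 130 = 860
—
[runtime_s_sum: runtime_s <= 3958 and cpu between 26 and 55]
job_id=1: ✗
job_id=2: ✗
job_id=3: ✗
job_id=4: ✗
job_id=5: ✗
job_id=6: ✗
job_id=7: ✗
job_id=8: ✗
job_id=9: ✓ → 7
job_id=10: ✗
job_id=11: ✓ → 110
job_id=12: ✓ → 131
job_id=13: ✗
job_id=14: ✓ → 151
runtime_s_sum = 7 + 110 + 131 + 151 = 399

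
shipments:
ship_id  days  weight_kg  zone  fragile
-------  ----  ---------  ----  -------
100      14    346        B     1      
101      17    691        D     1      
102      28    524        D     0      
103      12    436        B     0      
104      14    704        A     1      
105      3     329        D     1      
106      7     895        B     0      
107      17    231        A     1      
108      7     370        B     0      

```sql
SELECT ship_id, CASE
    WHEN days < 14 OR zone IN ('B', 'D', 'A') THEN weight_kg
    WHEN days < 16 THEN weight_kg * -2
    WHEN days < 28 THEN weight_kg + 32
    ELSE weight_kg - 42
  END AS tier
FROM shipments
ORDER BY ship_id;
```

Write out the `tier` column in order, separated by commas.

346, 691, 524, 436, 704, 329, 895, 231, 370

ship_id=100: days < 14 OR zone IN ('B', 'D', 'A') → 346
ship_id=101: days < 14 OR zone IN ('B', 'D', 'A') → 691
ship_id=102: days < 14 OR zone IN ('B', 'D', 'A') → 524
ship_id=103: days < 14 OR zone IN ('B', 'D', 'A') → 436
ship_id=104: days < 14 OR zone IN ('B', 'D', 'A') → 704
ship_id=105: days < 14 OR zone IN ('B', 'D', 'A') → 329
ship_id=106: days < 14 OR zone IN ('B', 'D', 'A') → 895
ship_id=107: days < 14 OR zone IN ('B', 'D', 'A') → 231
ship_id=108: days < 14 OR zone IN ('B', 'D', 'A') → 370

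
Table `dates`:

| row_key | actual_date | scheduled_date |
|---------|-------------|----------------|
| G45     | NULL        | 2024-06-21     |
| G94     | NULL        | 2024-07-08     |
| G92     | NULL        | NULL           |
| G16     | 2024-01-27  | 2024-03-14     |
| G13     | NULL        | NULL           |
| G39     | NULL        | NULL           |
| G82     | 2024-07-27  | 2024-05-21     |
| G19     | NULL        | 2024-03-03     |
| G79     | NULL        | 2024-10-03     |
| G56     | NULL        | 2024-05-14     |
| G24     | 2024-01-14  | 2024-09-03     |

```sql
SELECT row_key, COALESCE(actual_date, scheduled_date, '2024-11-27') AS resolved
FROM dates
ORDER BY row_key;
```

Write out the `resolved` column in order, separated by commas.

2024-11-27, 2024-01-27, 2024-03-03, 2024-01-14, 2024-11-27, 2024-06-21, 2024-05-14, 2024-10-03, 2024-07-27, 2024-11-27, 2024-07-08

row_key=G13: actual_date=NULL, scheduled_date=NULL, → literal 2024-11-27 → 2024-11-27
row_key=G16: actual_date=2024-01-27 → 2024-01-27
row_key=G19: actual_date=NULL, scheduled_date=2024-03-03 → 2024-03-03
row_key=G24: actual_date=2024-01-14 → 2024-01-14
row_key=G39: actual_date=NULL, scheduled_date=NULL, → literal 2024-11-27 → 2024-11-27
row_key=G45: actual_date=NULL, scheduled_date=2024-06-21 → 2024-06-21
row_key=G56: actual_date=NULL, scheduled_date=2024-05-14 → 2024-05-14
row_key=G79: actual_date=NULL, scheduled_date=2024-10-03 → 2024-10-03
row_key=G82: actual_date=2024-07-27 → 2024-07-27
row_key=G92: actual_date=NULL, scheduled_date=NULL, → literal 2024-11-27 → 2024-11-27
row_key=G94: actual_date=NULL, scheduled_date=2024-07-08 → 2024-07-08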